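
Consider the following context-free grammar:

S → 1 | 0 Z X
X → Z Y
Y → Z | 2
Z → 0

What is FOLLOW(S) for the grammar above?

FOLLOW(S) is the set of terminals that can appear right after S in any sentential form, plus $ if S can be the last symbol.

We compute FOLLOW(S) using the standard algorithm.
FOLLOW(S) starts with {$}.
FIRST(S) = {0, 1}
FIRST(X) = {0}
FIRST(Y) = {0, 2}
FIRST(Z) = {0}
FOLLOW(S) = {$}
FOLLOW(X) = {$}
FOLLOW(Y) = {$}
FOLLOW(Z) = {$, 0, 2}
Therefore, FOLLOW(S) = {$}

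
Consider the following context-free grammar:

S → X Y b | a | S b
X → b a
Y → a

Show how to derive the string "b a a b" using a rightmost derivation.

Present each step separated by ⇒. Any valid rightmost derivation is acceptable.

S ⇒ X Y b ⇒ X a b ⇒ b a a b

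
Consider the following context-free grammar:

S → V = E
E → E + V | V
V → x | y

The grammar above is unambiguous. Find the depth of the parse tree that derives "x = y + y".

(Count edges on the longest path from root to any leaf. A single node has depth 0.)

4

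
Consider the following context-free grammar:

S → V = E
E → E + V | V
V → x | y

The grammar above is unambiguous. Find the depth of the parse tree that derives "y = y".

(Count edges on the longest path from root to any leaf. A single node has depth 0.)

3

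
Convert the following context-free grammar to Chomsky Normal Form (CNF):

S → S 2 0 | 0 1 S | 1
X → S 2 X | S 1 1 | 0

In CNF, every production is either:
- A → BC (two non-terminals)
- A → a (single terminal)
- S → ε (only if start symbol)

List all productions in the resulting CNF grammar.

T2 → 2; T0 → 0; T1 → 1; S → 1; X → 0; S → S X0; X0 → T2 T0; S → T0 X1; X1 → T1 S; X → S X2; X2 → T2 X; X → S X3; X3 → T1 T1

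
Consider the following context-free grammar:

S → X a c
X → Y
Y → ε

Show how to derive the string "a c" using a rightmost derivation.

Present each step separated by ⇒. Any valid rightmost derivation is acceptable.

S ⇒ X a c ⇒ Y a c ⇒ a c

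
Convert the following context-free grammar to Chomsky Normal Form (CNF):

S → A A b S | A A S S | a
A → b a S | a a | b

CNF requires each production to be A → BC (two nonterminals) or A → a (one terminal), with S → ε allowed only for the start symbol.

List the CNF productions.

TB → b; S → a; TA → a; A → b; S → A X0; X0 → A X1; X1 → TB S; S → A X2; X2 → A X3; X3 → S S; A → TB X4; X4 → TA S; A → TA TA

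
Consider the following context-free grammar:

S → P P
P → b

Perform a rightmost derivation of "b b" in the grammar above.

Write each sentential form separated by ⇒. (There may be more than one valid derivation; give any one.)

S ⇒ P P ⇒ P b ⇒ b b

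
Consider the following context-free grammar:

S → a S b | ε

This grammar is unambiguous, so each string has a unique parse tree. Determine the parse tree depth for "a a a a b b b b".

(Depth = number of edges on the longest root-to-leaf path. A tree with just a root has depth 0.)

5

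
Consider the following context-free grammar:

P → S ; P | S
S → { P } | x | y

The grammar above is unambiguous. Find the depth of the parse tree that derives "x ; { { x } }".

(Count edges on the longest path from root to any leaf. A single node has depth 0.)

7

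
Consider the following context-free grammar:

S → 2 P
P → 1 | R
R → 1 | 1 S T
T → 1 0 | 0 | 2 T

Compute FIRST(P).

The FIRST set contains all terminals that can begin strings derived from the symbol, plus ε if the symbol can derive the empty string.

We compute FIRST(P) using the standard algorithm.
FIRST(P) = {1}
FIRST(R) = {1}
FIRST(S) = {2}
FIRST(T) = {0, 1, 2}
Therefore, FIRST(P) = {1}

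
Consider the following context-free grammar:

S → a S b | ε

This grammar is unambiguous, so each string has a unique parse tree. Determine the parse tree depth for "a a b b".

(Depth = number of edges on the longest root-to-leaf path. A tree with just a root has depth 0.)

3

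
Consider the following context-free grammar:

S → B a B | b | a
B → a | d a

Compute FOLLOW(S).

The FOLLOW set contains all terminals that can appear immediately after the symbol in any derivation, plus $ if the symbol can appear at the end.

We compute FOLLOW(S) using the standard algorithm.
FOLLOW(S) starts with {$}.
FIRST(B) = {a, d}
FIRST(S) = {a, b, d}
FOLLOW(B) = {$, a}
FOLLOW(S) = {$}
Therefore, FOLLOW(S) = {$}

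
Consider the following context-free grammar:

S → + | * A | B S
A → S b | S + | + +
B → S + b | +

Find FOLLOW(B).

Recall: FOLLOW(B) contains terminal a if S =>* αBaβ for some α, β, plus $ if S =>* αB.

We compute FOLLOW(B) using the standard algorithm.
FOLLOW(S) starts with {$}.
FIRST(A) = {*, +}
FIRST(B) = {*, +}
FIRST(S) = {*, +}
FOLLOW(A) = {$, +, b}
FOLLOW(B) = {*, +}
FOLLOW(S) = {$, +, b}
Therefore, FOLLOW(B) = {*, +}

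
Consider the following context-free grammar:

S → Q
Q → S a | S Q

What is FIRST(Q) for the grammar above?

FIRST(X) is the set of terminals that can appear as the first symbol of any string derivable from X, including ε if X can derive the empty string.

We compute FIRST(Q) using the standard algorithm.
FIRST(Q) = {}
FIRST(S) = {}
Therefore, FIRST(Q) = {}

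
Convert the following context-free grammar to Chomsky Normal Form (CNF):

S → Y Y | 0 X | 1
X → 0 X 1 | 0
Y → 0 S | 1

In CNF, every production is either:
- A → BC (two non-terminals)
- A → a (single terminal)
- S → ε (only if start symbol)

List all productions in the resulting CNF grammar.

T0 → 0; S → 1; T1 → 1; X → 0; Y → 1; S → Y Y; S → T0 X; X → T0 X0; X0 → X T1; Y → T0 S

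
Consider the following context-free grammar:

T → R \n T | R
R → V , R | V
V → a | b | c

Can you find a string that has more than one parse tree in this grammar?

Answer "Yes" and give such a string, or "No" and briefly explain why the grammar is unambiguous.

No - the grammar is unambiguous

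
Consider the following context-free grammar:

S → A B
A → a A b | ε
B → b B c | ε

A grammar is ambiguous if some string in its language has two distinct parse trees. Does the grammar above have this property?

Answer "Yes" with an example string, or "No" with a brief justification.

No - the grammar is unambiguous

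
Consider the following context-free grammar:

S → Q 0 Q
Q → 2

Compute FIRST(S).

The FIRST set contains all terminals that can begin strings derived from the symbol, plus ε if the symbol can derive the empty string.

We compute FIRST(S) using the standard algorithm.
FIRST(Q) = {2}
FIRST(S) = {2}
Therefore, FIRST(S) = {2}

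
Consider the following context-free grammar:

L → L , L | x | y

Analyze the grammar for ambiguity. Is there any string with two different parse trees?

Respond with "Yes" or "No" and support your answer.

Yes - the string 'y , y , y , y , y' has two distinct parse trees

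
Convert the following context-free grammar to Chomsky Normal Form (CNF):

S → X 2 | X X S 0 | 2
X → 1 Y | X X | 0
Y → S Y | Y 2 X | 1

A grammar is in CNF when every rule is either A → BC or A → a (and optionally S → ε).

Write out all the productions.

T2 → 2; T0 → 0; S → 2; T1 → 1; X → 0; Y → 1; S → X T2; S → X X0; X0 → X X1; X1 → S T0; X → T1 Y; X → X X; Y → S Y; Y → Y X2; X2 → T2 X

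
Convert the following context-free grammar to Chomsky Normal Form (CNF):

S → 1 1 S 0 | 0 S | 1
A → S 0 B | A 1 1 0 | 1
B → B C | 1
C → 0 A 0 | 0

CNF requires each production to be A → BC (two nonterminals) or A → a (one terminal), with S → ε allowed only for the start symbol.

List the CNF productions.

T1 → 1; T0 → 0; S → 1; A → 1; B → 1; C → 0; S → T1 X0; X0 → T1 X1; X1 → S T0; S → T0 S; A → S X2; X2 → T0 B; A → A X3; X3 → T1 X4; X4 → T1 T0; B → B C; C → T0 X5; X5 → A T0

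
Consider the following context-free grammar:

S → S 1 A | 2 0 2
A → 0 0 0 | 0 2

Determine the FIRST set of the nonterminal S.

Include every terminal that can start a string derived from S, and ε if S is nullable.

We compute FIRST(S) using the standard algorithm.
FIRST(A) = {0}
FIRST(S) = {2}
Therefore, FIRST(S) = {2}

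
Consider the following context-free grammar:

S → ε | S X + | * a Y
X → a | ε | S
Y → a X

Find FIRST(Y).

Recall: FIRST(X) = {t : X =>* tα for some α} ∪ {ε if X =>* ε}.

We compute FIRST(Y) using the standard algorithm.
FIRST(S) = {*, +, a, ε}
FIRST(X) = {*, +, a, ε}
FIRST(Y) = {a}
Therefore, FIRST(Y) = {a}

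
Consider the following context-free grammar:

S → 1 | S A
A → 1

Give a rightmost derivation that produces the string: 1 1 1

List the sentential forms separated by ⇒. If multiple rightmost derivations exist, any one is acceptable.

S ⇒ S A ⇒ S 1 ⇒ S A 1 ⇒ S 1 1 ⇒ 1 1 1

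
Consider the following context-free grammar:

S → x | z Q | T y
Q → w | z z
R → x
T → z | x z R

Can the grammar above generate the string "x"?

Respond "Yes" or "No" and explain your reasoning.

Yes - a valid derivation exists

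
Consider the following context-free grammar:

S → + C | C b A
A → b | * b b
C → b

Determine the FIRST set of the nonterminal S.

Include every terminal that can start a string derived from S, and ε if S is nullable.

We compute FIRST(S) using the standard algorithm.
FIRST(A) = {*, b}
FIRST(C) = {b}
FIRST(S) = {+, b}
Therefore, FIRST(S) = {+, b}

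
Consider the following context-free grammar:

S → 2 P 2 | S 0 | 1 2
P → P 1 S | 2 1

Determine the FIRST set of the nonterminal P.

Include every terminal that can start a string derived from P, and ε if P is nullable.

We compute FIRST(P) using the standard algorithm.
FIRST(P) = {2}
FIRST(S) = {1, 2}
Therefore, FIRST(P) = {2}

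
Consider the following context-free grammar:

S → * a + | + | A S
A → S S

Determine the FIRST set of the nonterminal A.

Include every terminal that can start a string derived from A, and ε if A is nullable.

We compute FIRST(A) using the standard algorithm.
FIRST(A) = {*, +}
FIRST(S) = {*, +}
Therefore, FIRST(A) = {*, +}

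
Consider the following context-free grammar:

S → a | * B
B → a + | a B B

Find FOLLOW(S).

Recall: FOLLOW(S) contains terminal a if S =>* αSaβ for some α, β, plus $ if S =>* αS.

We compute FOLLOW(S) using the standard algorithm.
FOLLOW(S) starts with {$}.
FIRST(B) = {a}
FIRST(S) = {*, a}
FOLLOW(B) = {$, a}
FOLLOW(S) = {$}
Therefore, FOLLOW(S) = {$}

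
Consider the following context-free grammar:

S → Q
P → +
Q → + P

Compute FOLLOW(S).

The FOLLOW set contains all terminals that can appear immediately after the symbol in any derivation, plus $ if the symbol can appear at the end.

We compute FOLLOW(S) using the standard algorithm.
FOLLOW(S) starts with {$}.
FIRST(P) = {+}
FIRST(Q) = {+}
FIRST(S) = {+}
FOLLOW(P) = {$}
FOLLOW(Q) = {$}
FOLLOW(S) = {$}
Therefore, FOLLOW(S) = {$}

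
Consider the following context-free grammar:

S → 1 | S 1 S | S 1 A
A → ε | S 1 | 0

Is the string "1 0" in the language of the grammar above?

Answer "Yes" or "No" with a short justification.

No - no valid derivation exists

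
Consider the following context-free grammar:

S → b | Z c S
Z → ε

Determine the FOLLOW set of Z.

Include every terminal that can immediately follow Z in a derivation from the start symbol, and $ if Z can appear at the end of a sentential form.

We compute FOLLOW(Z) using the standard algorithm.
FOLLOW(S) starts with {$}.
FIRST(S) = {b, c}
FIRST(Z) = {ε}
FOLLOW(S) = {$}
FOLLOW(Z) = {c}
Therefore, FOLLOW(Z) = {c}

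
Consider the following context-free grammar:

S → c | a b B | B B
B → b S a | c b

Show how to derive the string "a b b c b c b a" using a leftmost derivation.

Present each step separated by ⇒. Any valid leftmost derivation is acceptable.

S ⇒ a b B ⇒ a b b S a ⇒ a b b B B a ⇒ a b b c b B a ⇒ a b b c b c b a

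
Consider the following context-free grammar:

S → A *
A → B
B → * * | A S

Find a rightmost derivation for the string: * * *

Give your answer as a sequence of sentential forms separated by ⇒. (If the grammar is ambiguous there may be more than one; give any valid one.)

S ⇒ A * ⇒ B * ⇒ * * *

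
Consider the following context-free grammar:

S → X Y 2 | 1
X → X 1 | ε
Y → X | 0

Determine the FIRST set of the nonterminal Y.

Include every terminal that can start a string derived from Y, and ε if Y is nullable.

We compute FIRST(Y) using the standard algorithm.
FIRST(S) = {0, 1, 2}
FIRST(X) = {1, ε}
FIRST(Y) = {0, 1, ε}
Therefore, FIRST(Y) = {0, 1, ε}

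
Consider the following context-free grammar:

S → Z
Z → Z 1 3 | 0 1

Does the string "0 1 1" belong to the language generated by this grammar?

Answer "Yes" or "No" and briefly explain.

No - no valid derivation exists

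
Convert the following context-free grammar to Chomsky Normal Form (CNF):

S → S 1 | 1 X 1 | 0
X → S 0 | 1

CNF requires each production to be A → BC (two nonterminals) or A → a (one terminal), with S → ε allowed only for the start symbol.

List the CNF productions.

T1 → 1; S → 0; T0 → 0; X → 1; S → S T1; S → T1 X0; X0 → X T1; X → S T0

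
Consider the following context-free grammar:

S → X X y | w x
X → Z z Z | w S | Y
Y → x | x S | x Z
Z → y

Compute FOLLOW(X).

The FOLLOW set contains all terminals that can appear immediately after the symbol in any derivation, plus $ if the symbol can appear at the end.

We compute FOLLOW(X) using the standard algorithm.
FOLLOW(S) starts with {$}.
FIRST(S) = {w, x, y}
FIRST(X) = {w, x, y}
FIRST(Y) = {x}
FIRST(Z) = {y}
FOLLOW(S) = {$, w, x, y}
FOLLOW(X) = {w, x, y}
FOLLOW(Y) = {w, x, y}
FOLLOW(Z) = {w, x, y, z}
Therefore, FOLLOW(X) = {w, x, y}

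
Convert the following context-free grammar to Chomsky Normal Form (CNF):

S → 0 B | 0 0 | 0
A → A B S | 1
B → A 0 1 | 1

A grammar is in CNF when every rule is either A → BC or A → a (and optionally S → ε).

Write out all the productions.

T0 → 0; S → 0; A → 1; T1 → 1; B → 1; S → T0 B; S → T0 T0; A → A X0; X0 → B S; B → A X1; X1 → T0 T1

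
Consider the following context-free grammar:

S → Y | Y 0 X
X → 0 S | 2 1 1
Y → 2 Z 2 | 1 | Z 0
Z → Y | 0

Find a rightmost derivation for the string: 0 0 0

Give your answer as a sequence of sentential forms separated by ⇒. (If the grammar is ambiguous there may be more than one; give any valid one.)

S ⇒ Y ⇒ Z 0 ⇒ Y 0 ⇒ Z 0 0 ⇒ 0 0 0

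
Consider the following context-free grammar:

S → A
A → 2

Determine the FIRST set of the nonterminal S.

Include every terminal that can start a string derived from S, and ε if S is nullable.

We compute FIRST(S) using the standard algorithm.
FIRST(A) = {2}
FIRST(S) = {2}
Therefore, FIRST(S) = {2}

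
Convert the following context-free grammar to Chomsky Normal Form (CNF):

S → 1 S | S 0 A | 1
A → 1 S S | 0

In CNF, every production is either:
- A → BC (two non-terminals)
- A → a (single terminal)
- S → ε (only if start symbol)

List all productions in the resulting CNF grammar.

T1 → 1; T0 → 0; S → 1; A → 0; S → T1 S; S → S X0; X0 → T0 A; A → T1 X1; X1 → S S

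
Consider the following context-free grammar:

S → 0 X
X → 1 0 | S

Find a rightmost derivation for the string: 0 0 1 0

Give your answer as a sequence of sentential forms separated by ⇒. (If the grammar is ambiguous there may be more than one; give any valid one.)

S ⇒ 0 X ⇒ 0 S ⇒ 0 0 X ⇒ 0 0 1 0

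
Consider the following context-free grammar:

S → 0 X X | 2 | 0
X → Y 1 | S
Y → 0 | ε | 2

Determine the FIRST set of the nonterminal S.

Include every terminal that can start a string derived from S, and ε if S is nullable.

We compute FIRST(S) using the standard algorithm.
FIRST(S) = {0, 2}
FIRST(X) = {0, 1, 2}
FIRST(Y) = {0, 2, ε}
Therefore, FIRST(S) = {0, 2}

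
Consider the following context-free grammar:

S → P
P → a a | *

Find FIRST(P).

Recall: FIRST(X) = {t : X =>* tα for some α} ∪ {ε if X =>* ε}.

We compute FIRST(P) using the standard algorithm.
FIRST(P) = {*, a}
FIRST(S) = {*, a}
Therefore, FIRST(P) = {*, a}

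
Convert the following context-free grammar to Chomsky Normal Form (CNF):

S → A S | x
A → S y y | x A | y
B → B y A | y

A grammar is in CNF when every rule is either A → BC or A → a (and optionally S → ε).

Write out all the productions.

S → x; TY → y; TX → x; A → y; B → y; S → A S; A → S X0; X0 → TY TY; A → TX A; B → B X1; X1 → TY A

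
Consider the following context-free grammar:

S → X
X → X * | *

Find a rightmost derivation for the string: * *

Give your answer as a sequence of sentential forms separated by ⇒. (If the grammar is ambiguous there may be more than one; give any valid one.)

S ⇒ X ⇒ X * ⇒ * *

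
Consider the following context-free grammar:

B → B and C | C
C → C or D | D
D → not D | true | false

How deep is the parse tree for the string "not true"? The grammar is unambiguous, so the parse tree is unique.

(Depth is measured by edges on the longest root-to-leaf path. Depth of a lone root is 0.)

4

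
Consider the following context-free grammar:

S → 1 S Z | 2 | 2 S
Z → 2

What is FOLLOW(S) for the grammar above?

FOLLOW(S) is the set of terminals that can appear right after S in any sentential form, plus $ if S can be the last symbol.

We compute FOLLOW(S) using the standard algorithm.
FOLLOW(S) starts with {$}.
FIRST(S) = {1, 2}
FIRST(Z) = {2}
FOLLOW(S) = {$, 2}
FOLLOW(Z) = {$, 2}
Therefore, FOLLOW(S) = {$, 2}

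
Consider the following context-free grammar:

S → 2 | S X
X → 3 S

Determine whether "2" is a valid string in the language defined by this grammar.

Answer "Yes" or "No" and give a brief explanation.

Yes - a valid derivation exists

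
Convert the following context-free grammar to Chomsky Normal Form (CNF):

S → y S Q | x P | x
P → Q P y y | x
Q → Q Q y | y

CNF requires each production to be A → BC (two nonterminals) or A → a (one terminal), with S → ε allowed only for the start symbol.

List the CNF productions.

TY → y; TX → x; S → x; P → x; Q → y; S → TY X0; X0 → S Q; S → TX P; P → Q X1; X1 → P X2; X2 → TY TY; Q → Q X3; X3 → Q TY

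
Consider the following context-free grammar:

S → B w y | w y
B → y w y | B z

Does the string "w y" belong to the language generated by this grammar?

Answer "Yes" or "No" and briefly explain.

Yes - a valid derivation exists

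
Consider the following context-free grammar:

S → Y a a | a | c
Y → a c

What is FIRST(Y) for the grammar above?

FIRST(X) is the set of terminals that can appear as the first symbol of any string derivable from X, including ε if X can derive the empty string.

We compute FIRST(Y) using the standard algorithm.
FIRST(S) = {a, c}
FIRST(Y) = {a}
Therefore, FIRST(Y) = {a}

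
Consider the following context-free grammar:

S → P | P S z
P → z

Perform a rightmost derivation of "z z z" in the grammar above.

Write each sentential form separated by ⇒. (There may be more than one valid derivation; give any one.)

S ⇒ P S z ⇒ P P z ⇒ P z z ⇒ z z z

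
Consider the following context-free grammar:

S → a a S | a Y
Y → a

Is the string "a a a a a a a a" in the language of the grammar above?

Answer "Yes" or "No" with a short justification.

Yes - a valid derivation exists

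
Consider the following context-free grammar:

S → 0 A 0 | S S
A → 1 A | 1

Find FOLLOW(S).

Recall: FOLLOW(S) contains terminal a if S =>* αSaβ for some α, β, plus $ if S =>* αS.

We compute FOLLOW(S) using the standard algorithm.
FOLLOW(S) starts with {$}.
FIRST(A) = {1}
FIRST(S) = {0}
FOLLOW(A) = {0}
FOLLOW(S) = {$, 0}
Therefore, FOLLOW(S) = {$, 0}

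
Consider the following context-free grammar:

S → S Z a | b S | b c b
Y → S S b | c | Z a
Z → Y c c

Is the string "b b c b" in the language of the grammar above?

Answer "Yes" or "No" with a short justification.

Yes - a valid derivation exists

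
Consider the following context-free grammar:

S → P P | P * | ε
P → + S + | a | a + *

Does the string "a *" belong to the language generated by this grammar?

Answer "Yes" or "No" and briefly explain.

Yes - a valid derivation exists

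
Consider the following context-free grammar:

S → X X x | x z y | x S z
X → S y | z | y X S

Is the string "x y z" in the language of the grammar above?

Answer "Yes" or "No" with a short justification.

No - no valid derivation exists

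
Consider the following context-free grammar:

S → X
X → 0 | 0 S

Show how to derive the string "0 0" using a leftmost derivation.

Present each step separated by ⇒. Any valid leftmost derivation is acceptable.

S ⇒ X ⇒ 0 S ⇒ 0 X ⇒ 0 0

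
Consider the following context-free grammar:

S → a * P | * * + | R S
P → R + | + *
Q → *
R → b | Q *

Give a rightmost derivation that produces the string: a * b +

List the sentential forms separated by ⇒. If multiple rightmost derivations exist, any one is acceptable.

S ⇒ a * P ⇒ a * R + ⇒ a * b +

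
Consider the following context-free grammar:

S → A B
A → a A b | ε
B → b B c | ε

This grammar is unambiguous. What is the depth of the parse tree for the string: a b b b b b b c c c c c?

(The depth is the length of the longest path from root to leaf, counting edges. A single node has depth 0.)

7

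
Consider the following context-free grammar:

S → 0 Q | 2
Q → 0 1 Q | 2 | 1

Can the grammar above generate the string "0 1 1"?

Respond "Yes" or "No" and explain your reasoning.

No - no valid derivation exists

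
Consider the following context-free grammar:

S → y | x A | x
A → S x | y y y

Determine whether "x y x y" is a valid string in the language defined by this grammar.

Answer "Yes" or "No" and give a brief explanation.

No - no valid derivation exists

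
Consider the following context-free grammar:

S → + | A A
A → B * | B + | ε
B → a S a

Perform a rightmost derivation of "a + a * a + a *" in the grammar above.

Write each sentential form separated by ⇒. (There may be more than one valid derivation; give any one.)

S ⇒ A A ⇒ A B * ⇒ A a S a * ⇒ A a + a * ⇒ B * a + a * ⇒ a S a * a + a * ⇒ a + a * a + a *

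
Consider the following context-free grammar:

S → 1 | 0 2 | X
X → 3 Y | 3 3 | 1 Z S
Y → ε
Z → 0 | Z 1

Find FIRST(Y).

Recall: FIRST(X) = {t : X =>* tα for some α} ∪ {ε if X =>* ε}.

We compute FIRST(Y) using the standard algorithm.
FIRST(S) = {0, 1, 3}
FIRST(X) = {1, 3}
FIRST(Y) = {ε}
FIRST(Z) = {0}
Therefore, FIRST(Y) = {ε}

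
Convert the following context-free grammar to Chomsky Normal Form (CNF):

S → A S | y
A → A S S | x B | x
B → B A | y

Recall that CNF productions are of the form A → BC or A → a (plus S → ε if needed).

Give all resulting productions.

S → y; TX → x; A → x; B → y; S → A S; A → A X0; X0 → S S; A → TX B; B → B A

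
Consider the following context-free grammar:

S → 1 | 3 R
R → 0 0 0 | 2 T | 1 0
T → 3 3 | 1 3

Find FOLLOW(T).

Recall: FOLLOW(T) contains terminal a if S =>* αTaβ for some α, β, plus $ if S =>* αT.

We compute FOLLOW(T) using the standard algorithm.
FOLLOW(S) starts with {$}.
FIRST(R) = {0, 1, 2}
FIRST(S) = {1, 3}
FIRST(T) = {1, 3}
FOLLOW(R) = {$}
FOLLOW(S) = {$}
FOLLOW(T) = {$}
Therefore, FOLLOW(T) = {$}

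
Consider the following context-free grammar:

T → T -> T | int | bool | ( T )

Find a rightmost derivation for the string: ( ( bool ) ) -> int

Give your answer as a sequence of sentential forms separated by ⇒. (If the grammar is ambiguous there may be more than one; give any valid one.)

T ⇒ T -> T ⇒ T -> int ⇒ ( T ) -> int ⇒ ( ( T ) ) -> int ⇒ ( ( bool ) ) -> int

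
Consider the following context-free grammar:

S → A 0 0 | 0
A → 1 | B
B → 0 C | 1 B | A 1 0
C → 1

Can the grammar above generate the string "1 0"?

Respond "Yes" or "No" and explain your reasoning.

No - no valid derivation exists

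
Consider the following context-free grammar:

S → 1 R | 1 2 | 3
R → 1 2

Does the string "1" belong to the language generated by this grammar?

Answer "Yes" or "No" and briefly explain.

No - no valid derivation exists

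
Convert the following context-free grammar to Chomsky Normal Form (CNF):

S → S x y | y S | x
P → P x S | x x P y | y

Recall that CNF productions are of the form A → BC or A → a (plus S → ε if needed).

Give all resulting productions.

TX → x; TY → y; S → x; P → y; S → S X0; X0 → TX TY; S → TY S; P → P X1; X1 → TX S; P → TX X2; X2 → TX X3; X3 → P TY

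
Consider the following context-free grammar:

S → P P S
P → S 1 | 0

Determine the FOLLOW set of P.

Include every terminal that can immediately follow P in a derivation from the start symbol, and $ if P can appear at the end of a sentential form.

We compute FOLLOW(P) using the standard algorithm.
FOLLOW(S) starts with {$}.
FIRST(P) = {0}
FIRST(S) = {0}
FOLLOW(P) = {0}
FOLLOW(S) = {$, 1}
Therefore, FOLLOW(P) = {0}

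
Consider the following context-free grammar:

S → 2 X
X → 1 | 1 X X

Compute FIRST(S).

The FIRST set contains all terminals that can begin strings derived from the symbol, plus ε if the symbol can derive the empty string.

We compute FIRST(S) using the standard algorithm.
FIRST(S) = {2}
FIRST(X) = {1}
Therefore, FIRST(S) = {2}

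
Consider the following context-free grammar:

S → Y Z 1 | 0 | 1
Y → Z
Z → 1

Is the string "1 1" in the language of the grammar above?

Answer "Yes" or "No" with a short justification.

No - no valid derivation exists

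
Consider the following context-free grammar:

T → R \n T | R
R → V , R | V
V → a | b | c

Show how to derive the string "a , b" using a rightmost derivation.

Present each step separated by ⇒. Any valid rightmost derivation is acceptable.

T ⇒ R ⇒ V , R ⇒ V , V ⇒ V , b ⇒ a , b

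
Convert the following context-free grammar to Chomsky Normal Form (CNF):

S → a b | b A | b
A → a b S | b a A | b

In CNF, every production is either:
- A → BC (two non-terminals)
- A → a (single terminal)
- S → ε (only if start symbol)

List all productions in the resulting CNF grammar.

TA → a; TB → b; S → b; A → b; S → TA TB; S → TB A; A → TA X0; X0 → TB S; A → TB X1; X1 → TA A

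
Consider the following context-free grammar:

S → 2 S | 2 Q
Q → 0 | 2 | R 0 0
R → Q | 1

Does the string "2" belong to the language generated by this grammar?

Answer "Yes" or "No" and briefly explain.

No - no valid derivation exists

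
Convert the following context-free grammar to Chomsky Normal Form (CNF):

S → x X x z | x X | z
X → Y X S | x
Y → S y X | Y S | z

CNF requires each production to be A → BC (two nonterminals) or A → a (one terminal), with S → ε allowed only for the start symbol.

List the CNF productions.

TX → x; TZ → z; S → z; X → x; TY → y; Y → z; S → TX X0; X0 → X X1; X1 → TX TZ; S → TX X; X → Y X2; X2 → X S; Y → S X3; X3 → TY X; Y → Y S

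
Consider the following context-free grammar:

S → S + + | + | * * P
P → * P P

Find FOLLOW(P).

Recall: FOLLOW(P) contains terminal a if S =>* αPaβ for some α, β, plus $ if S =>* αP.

We compute FOLLOW(P) using the standard algorithm.
FOLLOW(S) starts with {$}.
FIRST(P) = {*}
FIRST(S) = {*, +}
FOLLOW(P) = {$, *, +}
FOLLOW(S) = {$, +}
Therefore, FOLLOW(P) = {$, *, +}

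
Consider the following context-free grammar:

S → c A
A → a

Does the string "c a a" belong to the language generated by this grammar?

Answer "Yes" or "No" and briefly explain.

No - no valid derivation exists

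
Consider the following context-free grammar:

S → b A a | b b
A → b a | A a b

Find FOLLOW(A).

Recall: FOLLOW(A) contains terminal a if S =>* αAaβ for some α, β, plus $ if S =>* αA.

We compute FOLLOW(A) using the standard algorithm.
FOLLOW(S) starts with {$}.
FIRST(A) = {b}
FIRST(S) = {b}
FOLLOW(A) = {a}
FOLLOW(S) = {$}
Therefore, FOLLOW(A) = {a}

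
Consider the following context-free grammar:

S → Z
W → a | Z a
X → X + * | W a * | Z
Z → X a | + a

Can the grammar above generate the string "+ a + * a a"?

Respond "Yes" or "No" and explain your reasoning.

Yes - a valid derivation exists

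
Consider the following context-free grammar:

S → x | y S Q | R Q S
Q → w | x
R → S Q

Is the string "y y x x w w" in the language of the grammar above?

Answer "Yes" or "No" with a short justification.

No - no valid derivation exists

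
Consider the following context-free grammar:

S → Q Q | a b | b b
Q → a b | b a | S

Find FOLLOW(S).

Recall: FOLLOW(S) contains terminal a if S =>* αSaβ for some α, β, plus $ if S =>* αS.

We compute FOLLOW(S) using the standard algorithm.
FOLLOW(S) starts with {$}.
FIRST(Q) = {a, b}
FIRST(S) = {a, b}
FOLLOW(Q) = {$, a, b}
FOLLOW(S) = {$, a, b}
Therefore, FOLLOW(S) = {$, a, b}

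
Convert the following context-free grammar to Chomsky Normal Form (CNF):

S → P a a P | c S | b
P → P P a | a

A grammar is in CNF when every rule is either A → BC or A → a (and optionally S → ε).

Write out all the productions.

TA → a; TC → c; S → b; P → a; S → P X0; X0 → TA X1; X1 → TA P; S → TC S; P → P X2; X2 → P TA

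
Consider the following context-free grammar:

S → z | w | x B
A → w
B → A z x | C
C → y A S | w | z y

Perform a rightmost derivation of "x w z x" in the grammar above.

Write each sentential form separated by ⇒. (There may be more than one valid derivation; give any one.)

S ⇒ x B ⇒ x A z x ⇒ x w z x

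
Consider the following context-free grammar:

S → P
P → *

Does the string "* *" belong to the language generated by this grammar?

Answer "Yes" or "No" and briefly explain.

No - no valid derivation exists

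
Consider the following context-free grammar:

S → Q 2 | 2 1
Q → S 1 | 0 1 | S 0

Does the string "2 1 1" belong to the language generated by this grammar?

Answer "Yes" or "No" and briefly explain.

No - no valid derivation exists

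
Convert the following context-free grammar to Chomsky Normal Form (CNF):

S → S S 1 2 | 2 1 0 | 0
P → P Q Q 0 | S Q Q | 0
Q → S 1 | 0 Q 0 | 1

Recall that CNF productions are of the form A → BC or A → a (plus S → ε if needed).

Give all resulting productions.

T1 → 1; T2 → 2; T0 → 0; S → 0; P → 0; Q → 1; S → S X0; X0 → S X1; X1 → T1 T2; S → T2 X2; X2 → T1 T0; P → P X3; X3 → Q X4; X4 → Q T0; P → S X5; X5 → Q Q; Q → S T1; Q → T0 X6; X6 → Q T0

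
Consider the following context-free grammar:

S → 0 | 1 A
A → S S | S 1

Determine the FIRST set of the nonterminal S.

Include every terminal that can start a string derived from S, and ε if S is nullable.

We compute FIRST(S) using the standard algorithm.
FIRST(A) = {0, 1}
FIRST(S) = {0, 1}
Therefore, FIRST(S) = {0, 1}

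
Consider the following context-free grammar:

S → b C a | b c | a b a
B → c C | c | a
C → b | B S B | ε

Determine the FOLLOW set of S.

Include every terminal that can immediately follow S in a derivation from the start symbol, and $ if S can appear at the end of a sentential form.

We compute FOLLOW(S) using the standard algorithm.
FOLLOW(S) starts with {$}.
FIRST(B) = {a, c}
FIRST(C) = {a, b, c, ε}
FIRST(S) = {a, b}
FOLLOW(B) = {a, b}
FOLLOW(C) = {a, b}
FOLLOW(S) = {$, a, c}
Therefore, FOLLOW(S) = {$, a, c}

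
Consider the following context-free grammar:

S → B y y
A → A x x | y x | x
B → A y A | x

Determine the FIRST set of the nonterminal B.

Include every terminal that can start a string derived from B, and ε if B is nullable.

We compute FIRST(B) using the standard algorithm.
FIRST(A) = {x, y}
FIRST(B) = {x, y}
FIRST(S) = {x, y}
Therefore, FIRST(B) = {x, y}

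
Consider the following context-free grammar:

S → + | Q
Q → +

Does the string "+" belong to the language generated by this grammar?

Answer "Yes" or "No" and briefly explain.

Yes - a valid derivation exists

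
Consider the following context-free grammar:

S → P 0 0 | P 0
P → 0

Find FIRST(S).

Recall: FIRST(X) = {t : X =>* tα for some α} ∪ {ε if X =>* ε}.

We compute FIRST(S) using the standard algorithm.
FIRST(P) = {0}
FIRST(S) = {0}
Therefore, FIRST(S) = {0}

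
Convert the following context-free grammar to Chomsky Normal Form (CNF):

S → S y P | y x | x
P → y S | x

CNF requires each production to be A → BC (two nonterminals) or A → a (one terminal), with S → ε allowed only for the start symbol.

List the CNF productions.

TY → y; TX → x; S → x; P → x; S → S X0; X0 → TY P; S → TY TX; P → TY S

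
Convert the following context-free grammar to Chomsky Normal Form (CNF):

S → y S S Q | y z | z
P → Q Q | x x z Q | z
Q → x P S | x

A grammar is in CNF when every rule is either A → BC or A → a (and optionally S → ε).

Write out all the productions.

TY → y; TZ → z; S → z; TX → x; P → z; Q → x; S → TY X0; X0 → S X1; X1 → S Q; S → TY TZ; P → Q Q; P → TX X2; X2 → TX X3; X3 → TZ Q; Q → TX X4; X4 → P S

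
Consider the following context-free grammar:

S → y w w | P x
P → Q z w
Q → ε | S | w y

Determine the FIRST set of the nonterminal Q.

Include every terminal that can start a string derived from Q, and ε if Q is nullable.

We compute FIRST(Q) using the standard algorithm.
FIRST(P) = {w, y, z}
FIRST(Q) = {w, y, z, ε}
FIRST(S) = {w, y, z}
Therefore, FIRST(Q) = {w, y, z, ε}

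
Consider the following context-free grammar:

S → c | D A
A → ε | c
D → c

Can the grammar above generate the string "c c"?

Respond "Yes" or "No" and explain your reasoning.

Yes - a valid derivation exists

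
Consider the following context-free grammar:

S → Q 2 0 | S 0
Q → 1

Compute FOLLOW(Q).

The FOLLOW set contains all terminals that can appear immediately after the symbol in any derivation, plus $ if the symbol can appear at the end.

We compute FOLLOW(Q) using the standard algorithm.
FOLLOW(S) starts with {$}.
FIRST(Q) = {1}
FIRST(S) = {1}
FOLLOW(Q) = {2}
FOLLOW(S) = {$, 0}
Therefore, FOLLOW(Q) = {2}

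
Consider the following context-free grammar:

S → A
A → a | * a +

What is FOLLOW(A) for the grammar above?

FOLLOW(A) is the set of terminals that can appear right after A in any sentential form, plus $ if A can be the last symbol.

We compute FOLLOW(A) using the standard algorithm.
FOLLOW(S) starts with {$}.
FIRST(A) = {*, a}
FIRST(S) = {*, a}
FOLLOW(A) = {$}
FOLLOW(S) = {$}
Therefore, FOLLOW(A) = {$}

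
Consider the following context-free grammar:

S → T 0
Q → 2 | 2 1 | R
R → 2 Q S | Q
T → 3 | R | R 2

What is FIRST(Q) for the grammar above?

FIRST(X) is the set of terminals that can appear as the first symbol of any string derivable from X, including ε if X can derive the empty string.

We compute FIRST(Q) using the standard algorithm.
FIRST(Q) = {2}
FIRST(R) = {2}
FIRST(S) = {2, 3}
FIRST(T) = {2, 3}
Therefore, FIRST(Q) = {2}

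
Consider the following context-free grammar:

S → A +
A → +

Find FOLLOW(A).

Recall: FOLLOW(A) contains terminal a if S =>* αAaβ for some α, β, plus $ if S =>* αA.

We compute FOLLOW(A) using the standard algorithm.
FOLLOW(S) starts with {$}.
FIRST(A) = {+}
FIRST(S) = {+}
FOLLOW(A) = {+}
FOLLOW(S) = {$}
Therefore, FOLLOW(A) = {+}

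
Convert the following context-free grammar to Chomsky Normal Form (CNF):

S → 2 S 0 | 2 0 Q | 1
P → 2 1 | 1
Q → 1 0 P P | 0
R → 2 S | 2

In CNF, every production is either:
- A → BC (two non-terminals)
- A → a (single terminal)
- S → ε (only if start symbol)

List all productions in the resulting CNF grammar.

T2 → 2; T0 → 0; S → 1; T1 → 1; P → 1; Q → 0; R → 2; S → T2 X0; X0 → S T0; S → T2 X1; X1 → T0 Q; P → T2 T1; Q → T1 X2; X2 → T0 X3; X3 → P P; R → T2 S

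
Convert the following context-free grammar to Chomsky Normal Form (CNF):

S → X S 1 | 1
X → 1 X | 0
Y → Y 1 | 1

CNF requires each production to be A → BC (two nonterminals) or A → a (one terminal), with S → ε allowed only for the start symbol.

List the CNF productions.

T1 → 1; S → 1; X → 0; Y → 1; S → X X0; X0 → S T1; X → T1 X; Y → Y T1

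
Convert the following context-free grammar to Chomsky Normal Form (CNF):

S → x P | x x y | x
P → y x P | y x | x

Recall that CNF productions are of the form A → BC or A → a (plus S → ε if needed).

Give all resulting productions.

TX → x; TY → y; S → x; P → x; S → TX P; S → TX X0; X0 → TX TY; P → TY X1; X1 → TX P; P → TY TX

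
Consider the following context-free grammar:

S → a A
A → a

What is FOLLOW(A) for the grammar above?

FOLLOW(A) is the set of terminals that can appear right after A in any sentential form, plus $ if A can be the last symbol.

We compute FOLLOW(A) using the standard algorithm.
FOLLOW(S) starts with {$}.
FIRST(A) = {a}
FIRST(S) = {a}
FOLLOW(A) = {$}
FOLLOW(S) = {$}
Therefore, FOLLOW(A) = {$}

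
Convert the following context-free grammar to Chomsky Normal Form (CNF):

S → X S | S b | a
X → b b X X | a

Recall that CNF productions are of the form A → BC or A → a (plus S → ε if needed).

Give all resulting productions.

TB → b; S → a; X → a; S → X S; S → S TB; X → TB X0; X0 → TB X1; X1 → X X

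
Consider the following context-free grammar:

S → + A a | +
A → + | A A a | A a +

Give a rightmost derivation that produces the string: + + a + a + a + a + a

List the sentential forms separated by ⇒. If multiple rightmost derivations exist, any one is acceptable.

S ⇒ + A a ⇒ + A a + a ⇒ + A a + a + a ⇒ + A a + a + a + a ⇒ + A a + a + a + a + a ⇒ + + a + a + a + a + a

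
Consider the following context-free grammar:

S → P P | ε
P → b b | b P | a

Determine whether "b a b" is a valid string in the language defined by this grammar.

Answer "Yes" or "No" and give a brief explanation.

No - no valid derivation exists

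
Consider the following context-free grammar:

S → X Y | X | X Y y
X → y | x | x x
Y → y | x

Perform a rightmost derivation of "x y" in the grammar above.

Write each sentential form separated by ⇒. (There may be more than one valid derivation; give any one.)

S ⇒ X Y ⇒ X y ⇒ x y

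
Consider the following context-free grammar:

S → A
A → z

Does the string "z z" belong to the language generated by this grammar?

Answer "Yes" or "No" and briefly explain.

No - no valid derivation exists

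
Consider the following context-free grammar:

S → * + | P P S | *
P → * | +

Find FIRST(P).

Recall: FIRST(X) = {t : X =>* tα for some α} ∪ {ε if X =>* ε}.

We compute FIRST(P) using the standard algorithm.
FIRST(P) = {*, +}
FIRST(S) = {*, +}
Therefore, FIRST(P) = {*, +}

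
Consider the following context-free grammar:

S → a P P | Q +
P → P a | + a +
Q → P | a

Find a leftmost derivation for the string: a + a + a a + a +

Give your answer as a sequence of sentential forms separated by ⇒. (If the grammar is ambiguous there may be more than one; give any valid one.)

S ⇒ a P P ⇒ a P a P ⇒ a P a a P ⇒ a + a + a a P ⇒ a + a + a a + a +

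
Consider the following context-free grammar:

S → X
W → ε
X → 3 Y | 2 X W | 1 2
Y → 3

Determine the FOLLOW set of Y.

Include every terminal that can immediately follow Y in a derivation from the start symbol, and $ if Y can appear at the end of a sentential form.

We compute FOLLOW(Y) using the standard algorithm.
FOLLOW(S) starts with {$}.
FIRST(S) = {1, 2, 3}
FIRST(W) = {ε}
FIRST(X) = {1, 2, 3}
FIRST(Y) = {3}
FOLLOW(S) = {$}
FOLLOW(W) = {$}
FOLLOW(X) = {$}
FOLLOW(Y) = {$}
Therefore, FOLLOW(Y) = {$}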